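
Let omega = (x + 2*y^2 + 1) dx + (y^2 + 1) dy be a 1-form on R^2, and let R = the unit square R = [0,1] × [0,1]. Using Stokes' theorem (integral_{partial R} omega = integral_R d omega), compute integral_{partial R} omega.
integral_(partial R) omega = -2

Stokes: integral_partial_R omega = integral_R d omega with d omega = (∂Q/∂x - ∂P/∂y) dx ∧ dy.
  ∂Q/∂x = 0
  ∂P/∂y = 4*y
  integrand = ∂Q/∂x - ∂P/∂y = -4*y.
Integrating over R: integral_0^1 integral_0^1 (-4*y) dx dy = -2.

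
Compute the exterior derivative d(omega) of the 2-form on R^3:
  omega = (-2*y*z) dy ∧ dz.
d(omega) = 0

For a 2-form omega = sum_{i<j} g_{ij} dx_i ∧ dx_j, the exterior derivative is
  d(omega) = sum_{i<j} d(g_{ij}) ∧ dx_i ∧ dx_j = sum_{i<j, k} (∂g_{ij}/∂x_k) dx_k ∧ dx_i ∧ dx_j.
Expand each term, using dx_k ∧ dx_i ∧ dx_j = sgn(permutation) dx_{(a)} ∧ dx_{(b)} ∧ dx_{(c)} with (a < b < c) sorted:

Collecting like 3-forms: d(omega) = 0.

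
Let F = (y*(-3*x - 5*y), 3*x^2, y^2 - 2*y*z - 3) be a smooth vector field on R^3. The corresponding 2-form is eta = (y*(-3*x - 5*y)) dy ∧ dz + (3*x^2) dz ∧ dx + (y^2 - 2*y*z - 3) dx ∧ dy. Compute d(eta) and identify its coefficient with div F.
d(eta) = (-5*y) dx ∧ dy ∧ dz; div F = -5*y

For a 2-form in R^3 of the form above, applying d gives a 3-form with coefficient ∂P/∂x + ∂Q/∂y + ∂R/∂z:
  ∂P/∂x = -3*y
  ∂Q/∂y = 0
  ∂R/∂z = -2*y
Sum = -5*y, which is exactly div F.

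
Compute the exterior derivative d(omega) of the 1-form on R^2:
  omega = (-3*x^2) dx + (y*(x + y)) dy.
d(omega) = (y) dx ∧ dy

For a 1-form omega = sum_i f_i dx_i, the exterior derivative is
  d(omega) = sum_{i < j} (∂f_j/∂x_i - ∂f_i/∂x_j) dx_i ∧ dx_j.
  coefficient of dx ∧ dy: ∂f_2/∂x - ∂f_1/∂y = ∂(y*(x + y))/∂x - ∂(-3*x^2)/∂y = y
Assembling: d(omega) = (y) dx ∧ dy.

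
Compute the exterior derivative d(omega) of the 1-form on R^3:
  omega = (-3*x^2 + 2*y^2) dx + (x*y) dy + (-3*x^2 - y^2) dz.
d(omega) = (-3*y) dx ∧ dy + (-6*x) dx ∧ dz + (-2*y) dy ∧ dz

For a 1-form omega = sum_i f_i dx_i, the exterior derivative is
  d(omega) = sum_{i < j} (∂f_j/∂x_i - ∂f_i/∂x_j) dx_i ∧ dx_j.
  coefficient of dx ∧ dy: ∂f_2/∂x - ∂f_1/∂y = ∂(x*y)/∂x - ∂(-3*x^2 + 2*y^2)/∂y = -3*y
  coefficient of dx ∧ dz: ∂f_3/∂x - ∂f_1/∂z = ∂(-3*x^2 - y^2)/∂x - ∂(-3*x^2 + 2*y^2)/∂z = -6*x
  coefficient of dy ∧ dz: ∂f_3/∂y - ∂f_2/∂z = ∂(-3*x^2 - y^2)/∂y - ∂(x*y)/∂z = -2*y
Assembling: d(omega) = (-3*y) dx ∧ dy + (-6*x) dx ∧ dz + (-2*y) dy ∧ dz.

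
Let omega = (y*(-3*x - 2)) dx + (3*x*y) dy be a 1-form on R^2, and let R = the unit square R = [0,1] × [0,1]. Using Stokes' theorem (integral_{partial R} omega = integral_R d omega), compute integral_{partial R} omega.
integral_(partial R) omega = 5

Stokes: integral_partial_R omega = integral_R d omega with d omega = (∂Q/∂x - ∂P/∂y) dx ∧ dy.
  ∂Q/∂x = 3*y
  ∂P/∂y = -3*x - 2
  integrand = ∂Q/∂x - ∂P/∂y = 3*x + 3*y + 2.
Integrating over R: integral_0^1 integral_0^1 (3*x + 3*y + 2) dx dy = 5.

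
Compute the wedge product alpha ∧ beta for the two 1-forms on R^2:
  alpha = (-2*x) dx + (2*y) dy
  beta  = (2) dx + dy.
alpha ∧ beta = (-2*x - 4*y) dx ∧ dy

Distribute the wedge, using dx_i ∧ dx_j = -dx_j ∧ dx_i and dx_i ∧ dx_i = 0. For each pair (i, j) with i < j, the coefficient of dx_i ∧ dx_j in alpha ∧ beta is (alpha_i * beta_j - alpha_j * beta_i). Collecting: alpha ∧ beta = (-2*x - 4*y) dx ∧ dy.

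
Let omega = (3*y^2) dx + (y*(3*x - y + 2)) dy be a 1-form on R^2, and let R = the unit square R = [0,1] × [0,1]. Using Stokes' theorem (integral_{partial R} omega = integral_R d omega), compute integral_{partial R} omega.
integral_(partial R) omega = -3/2

Stokes: integral_partial_R omega = integral_R d omega with d omega = (∂Q/∂x - ∂P/∂y) dx ∧ dy.
  ∂Q/∂x = 3*y
  ∂P/∂y = 6*y
  integrand = ∂Q/∂x - ∂P/∂y = -3*y.
Integrating over R: integral_0^1 integral_0^1 (-3*y) dx dy = -3/2.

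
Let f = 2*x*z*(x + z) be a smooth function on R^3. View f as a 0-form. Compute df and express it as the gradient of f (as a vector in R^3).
df = (2*z*(2*x + z)) dx + (0) dy + (2*x*(x + 2*z)) dz; grad f = (2*z*(2*x + z), 0, 2*x*(x + 2*z))

For a 0-form f, d f = (∂f/∂x) dx + (∂f/∂y) dy + (∂f/∂z) dz. The components of the vector representation are exactly the entries of grad f in Cartesian coordinates:
  ∂f/∂x = 2*z*(2*x + z)
  ∂f/∂y = 0
  ∂f/∂z = 2*x*(x + 2*z).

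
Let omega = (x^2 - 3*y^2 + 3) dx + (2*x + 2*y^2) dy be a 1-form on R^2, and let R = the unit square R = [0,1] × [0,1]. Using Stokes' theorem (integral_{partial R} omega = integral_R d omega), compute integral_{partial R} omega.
integral_(partial R) omega = 5

Stokes: integral_partial_R omega = integral_R d omega with d omega = (∂Q/∂x - ∂P/∂y) dx ∧ dy.
  ∂Q/∂x = 2
  ∂P/∂y = -6*y
  integrand = ∂Q/∂x - ∂P/∂y = 6*y + 2.
Integrating over R: integral_0^1 integral_0^1 (6*y + 2) dx dy = 5.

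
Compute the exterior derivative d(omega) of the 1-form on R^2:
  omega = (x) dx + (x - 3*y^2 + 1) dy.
d(omega) = (1) dx ∧ dy

For a 1-form omega = sum_i f_i dx_i, the exterior derivative is
  d(omega) = sum_{i < j} (∂f_j/∂x_i - ∂f_i/∂x_j) dx_i ∧ dx_j.
  coefficient of dx ∧ dy: ∂f_2/∂x - ∂f_1/∂y = ∂(x - 3*y^2 + 1)/∂x - ∂(x)/∂y = 1
Assembling: d(omega) = (1) dx ∧ dy.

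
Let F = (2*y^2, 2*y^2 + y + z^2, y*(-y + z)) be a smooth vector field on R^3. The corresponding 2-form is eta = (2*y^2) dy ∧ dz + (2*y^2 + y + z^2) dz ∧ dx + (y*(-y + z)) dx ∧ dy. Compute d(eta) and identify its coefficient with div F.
d(eta) = (5*y + 1) dx ∧ dy ∧ dz; div F = 5*y + 1

For a 2-form in R^3 of the form above, applying d gives a 3-form with coefficient ∂P/∂x + ∂Q/∂y + ∂R/∂z:
  ∂P/∂x = 0
  ∂Q/∂y = 4*y + 1
  ∂R/∂z = y
Sum = 5*y + 1, which is exactly div F.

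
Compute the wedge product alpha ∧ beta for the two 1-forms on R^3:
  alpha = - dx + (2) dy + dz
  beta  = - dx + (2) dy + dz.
alpha ∧ beta = 0

Distribute the wedge, using dx_i ∧ dx_j = -dx_j ∧ dx_i and dx_i ∧ dx_i = 0. For each pair (i, j) with i < j, the coefficient of dx_i ∧ dx_j in alpha ∧ beta is (alpha_i * beta_j - alpha_j * beta_i). Collecting: alpha ∧ beta = 0.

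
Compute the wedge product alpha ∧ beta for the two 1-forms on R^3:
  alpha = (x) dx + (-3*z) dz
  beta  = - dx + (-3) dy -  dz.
alpha ∧ beta = (-3*x) dx ∧ dy + (-x - 3*z) dx ∧ dz + (-9*z) dy ∧ dz

Distribute the wedge, using dx_i ∧ dx_j = -dx_j ∧ dx_i and dx_i ∧ dx_i = 0. For each pair (i, j) with i < j, the coefficient of dx_i ∧ dx_j in alpha ∧ beta is (alpha_i * beta_j - alpha_j * beta_i). Collecting: alpha ∧ beta = (-3*x) dx ∧ dy + (-x - 3*z) dx ∧ dz + (-9*z) dy ∧ dz.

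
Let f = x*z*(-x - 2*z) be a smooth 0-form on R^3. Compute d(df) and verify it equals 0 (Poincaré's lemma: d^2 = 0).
d(df) = 0

Step 1: df = sum_i (∂f/∂x_i) dx_i = (2*z*(-x - z)) dx + (0) dy + (x*(-x - 4*z)) dz.
Step 2: Apply d again. Using the 1-form formula, the coefficient of dx ∧ dy in d(df) is ∂^2 f/∂x ∂y - ∂^2 f/∂y ∂x = (0) - (0) = 0 (equality of mixed partials for smooth f).
Similarly for dx ∧ dz and dy ∧ dz — all coefficients vanish. So d(df) = 0.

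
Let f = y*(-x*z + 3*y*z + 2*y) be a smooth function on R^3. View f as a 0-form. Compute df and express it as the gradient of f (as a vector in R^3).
df = (-y*z) dx + (-x*z + 6*y*z + 4*y) dy + (y*(-x + 3*y)) dz; grad f = (-y*z, -x*z + 6*y*z + 4*y, y*(-x + 3*y))

For a 0-form f, d f = (∂f/∂x) dx + (∂f/∂y) dy + (∂f/∂z) dz. The components of the vector representation are exactly the entries of grad f in Cartesian coordinates:
  ∂f/∂x = -y*z
  ∂f/∂y = -x*z + 6*y*z + 4*y
  ∂f/∂z = y*(-x + 3*y).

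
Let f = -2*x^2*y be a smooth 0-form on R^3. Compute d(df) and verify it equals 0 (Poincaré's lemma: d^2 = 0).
d(df) = 0

Step 1: df = sum_i (∂f/∂x_i) dx_i = (-4*x*y) dx + (-2*x^2) dy + (0) dz.
Step 2: Apply d again. Using the 1-form formula, the coefficient of dx ∧ dy in d(df) is ∂^2 f/∂x ∂y - ∂^2 f/∂y ∂x = (-4*x) - (-4*x) = 0 (equality of mixed partials for smooth f).
Similarly for dx ∧ dz and dy ∧ dz — all coefficients vanish. So d(df) = 0.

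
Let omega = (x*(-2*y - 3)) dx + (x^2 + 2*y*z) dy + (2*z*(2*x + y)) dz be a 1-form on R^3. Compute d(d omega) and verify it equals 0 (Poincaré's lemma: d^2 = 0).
d(d omega) = 0

Step 1: d omega = sum_{i<j} (∂f_j/∂x_i - ∂f_i/∂x_j) dx_i ∧ dx_j:
  coeff of dx ∧ dy: 4*x
  coeff of dx ∧ dz: 4*z
  coeff of dy ∧ dz: -2*y + 2*z
Step 2: Apply d again to each 2-form coefficient. The only possible 3-form in R^3 is dx ∧ dy ∧ dz, with coefficient
  ∂(coeff of dy∧dz)/∂x - ∂(coeff of dx∧dz)/∂y + ∂(coeff of dx∧dy)/∂z
  = ∂/∂x (-2*y + 2*z) - ∂/∂y (4*z) + ∂/∂z (4*x).
Each of these terms simplifies to sums of mixed partials that cancel in pairs. The result is 0 (by equality of mixed partials for smooth functions — Schwarz / Clairaut).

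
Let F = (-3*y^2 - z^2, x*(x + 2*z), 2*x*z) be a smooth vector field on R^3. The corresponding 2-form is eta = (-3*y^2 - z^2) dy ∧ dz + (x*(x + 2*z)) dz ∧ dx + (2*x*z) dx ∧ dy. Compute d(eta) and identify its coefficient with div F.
d(eta) = (2*x) dx ∧ dy ∧ dz; div F = 2*x

For a 2-form in R^3 of the form above, applying d gives a 3-form with coefficient ∂P/∂x + ∂Q/∂y + ∂R/∂z:
  ∂P/∂x = 0
  ∂Q/∂y = 0
  ∂R/∂z = 2*x
Sum = 2*x, which is exactly div F.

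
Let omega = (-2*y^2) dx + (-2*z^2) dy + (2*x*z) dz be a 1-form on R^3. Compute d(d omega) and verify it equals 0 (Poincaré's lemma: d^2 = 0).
d(d omega) = 0

Step 1: d omega = sum_{i<j} (∂f_j/∂x_i - ∂f_i/∂x_j) dx_i ∧ dx_j:
  coeff of dx ∧ dy: 4*y
  coeff of dx ∧ dz: 2*z
  coeff of dy ∧ dz: 4*z
Step 2: Apply d again to each 2-form coefficient. The only possible 3-form in R^3 is dx ∧ dy ∧ dz, with coefficient
  ∂(coeff of dy∧dz)/∂x - ∂(coeff of dx∧dz)/∂y + ∂(coeff of dx∧dy)/∂z
  = ∂/∂x (4*z) - ∂/∂y (2*z) + ∂/∂z (4*y).
Each of these terms simplifies to sums of mixed partials that cancel in pairs. The result is 0 (by equality of mixed partials for smooth functions — Schwarz / Clairaut).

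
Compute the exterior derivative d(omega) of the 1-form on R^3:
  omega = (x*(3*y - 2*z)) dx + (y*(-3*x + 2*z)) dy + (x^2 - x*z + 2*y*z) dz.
d(omega) = (-3*x - 3*y) dx ∧ dy + (4*x - z) dx ∧ dz + (-2*y + 2*z) dy ∧ dz

For a 1-form omega = sum_i f_i dx_i, the exterior derivative is
  d(omega) = sum_{i < j} (∂f_j/∂x_i - ∂f_i/∂x_j) dx_i ∧ dx_j.
  coefficient of dx ∧ dy: ∂f_2/∂x - ∂f_1/∂y = ∂(y*(-3*x + 2*z))/∂x - ∂(x*(3*y - 2*z))/∂y = -3*x - 3*y
  coefficient of dx ∧ dz: ∂f_3/∂x - ∂f_1/∂z = ∂(x^2 - x*z + 2*y*z)/∂x - ∂(x*(3*y - 2*z))/∂z = 4*x - z
  coefficient of dy ∧ dz: ∂f_3/∂y - ∂f_2/∂z = ∂(x^2 - x*z + 2*y*z)/∂y - ∂(y*(-3*x + 2*z))/∂z = -2*y + 2*z
Assembling: d(omega) = (-3*x - 3*y) dx ∧ dy + (4*x - z) dx ∧ dz + (-2*y + 2*z) dy ∧ dz.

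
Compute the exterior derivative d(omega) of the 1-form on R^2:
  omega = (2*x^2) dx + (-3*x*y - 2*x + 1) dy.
d(omega) = (-3*y - 2) dx ∧ dy

For a 1-form omega = sum_i f_i dx_i, the exterior derivative is
  d(omega) = sum_{i < j} (∂f_j/∂x_i - ∂f_i/∂x_j) dx_i ∧ dx_j.
  coefficient of dx ∧ dy: ∂f_2/∂x - ∂f_1/∂y = ∂(-3*x*y - 2*x + 1)/∂x - ∂(2*x^2)/∂y = -3*y - 2
Assembling: d(omega) = (-3*y - 2) dx ∧ dy.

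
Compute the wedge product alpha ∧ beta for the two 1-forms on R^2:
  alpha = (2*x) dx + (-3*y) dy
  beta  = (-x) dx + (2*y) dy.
alpha ∧ beta = (x*y) dx ∧ dy

Distribute the wedge, using dx_i ∧ dx_j = -dx_j ∧ dx_i and dx_i ∧ dx_i = 0. For each pair (i, j) with i < j, the coefficient of dx_i ∧ dx_j in alpha ∧ beta is (alpha_i * beta_j - alpha_j * beta_i). Collecting: alpha ∧ beta = (x*y) dx ∧ dy.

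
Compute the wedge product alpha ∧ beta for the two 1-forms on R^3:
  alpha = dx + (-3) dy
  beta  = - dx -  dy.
alpha ∧ beta = (-4) dx ∧ dy

Distribute the wedge, using dx_i ∧ dx_j = -dx_j ∧ dx_i and dx_i ∧ dx_i = 0. For each pair (i, j) with i < j, the coefficient of dx_i ∧ dx_j in alpha ∧ beta is (alpha_i * beta_j - alpha_j * beta_i). Collecting: alpha ∧ beta = (-4) dx ∧ dy.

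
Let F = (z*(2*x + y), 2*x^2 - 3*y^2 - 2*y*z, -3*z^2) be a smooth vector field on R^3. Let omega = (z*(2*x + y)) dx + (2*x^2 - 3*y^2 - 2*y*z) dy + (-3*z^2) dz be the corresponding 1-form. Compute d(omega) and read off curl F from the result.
d(omega) = (2*y) dy ∧ dz + (2*x + y) dz ∧ dx + (4*x - z) dx ∧ dy; curl F = (2*y, 2*x + y, 4*x - z)

d omega = sum_{i<j} (∂f_j/∂x_i - ∂f_i/∂x_j) dx_i ∧ dx_j. Under the identification (dy ∧ dz, dz ∧ dx, dx ∧ dy) ↔ (e_x, e_y, e_z), the coefficients are exactly the components of curl F. Compute:
  ∂R/∂y - ∂Q/∂z = (0) - (-2*y) = 2*y
  ∂P/∂z - ∂R/∂x = (2*x + y) - (0) = 2*x + y
  ∂Q/∂x - ∂P/∂y = (4*x) - (z) = 4*x - z.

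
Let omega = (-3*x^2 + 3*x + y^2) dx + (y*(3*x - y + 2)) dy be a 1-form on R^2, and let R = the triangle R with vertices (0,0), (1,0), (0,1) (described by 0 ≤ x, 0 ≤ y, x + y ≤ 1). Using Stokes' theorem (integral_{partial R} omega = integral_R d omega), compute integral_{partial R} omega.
integral_(partial R) omega = 1/6

Stokes: integral_partial_R omega = integral_R d omega with d omega = (∂Q/∂x - ∂P/∂y) dx ∧ dy.
  ∂Q/∂x = 3*y
  ∂P/∂y = 2*y
  integrand = ∂Q/∂x - ∂P/∂y = y.
Integrating over R: integral_0^1 integral_0^{1-x} (y) dy dx = 1/6.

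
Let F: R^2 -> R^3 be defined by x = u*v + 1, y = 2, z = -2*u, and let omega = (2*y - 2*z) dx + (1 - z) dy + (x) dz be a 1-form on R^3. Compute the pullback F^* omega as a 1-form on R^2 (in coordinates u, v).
F^* omega = (2*u*v + 4*v - 2) du + (4*u*(u + 1)) dv

Using F^*(f dg) = (f ∘ F) d(g ∘ F), substitute each coordinate x_i by F_i(u, v) in f_i, and replace dx_i by d F_i = (∂F_i/∂u) du + (∂F_i/∂v) dv.
  For the x component: f_1(F) = 4*u + 4; d F_1 = (v) du + (u) dv
  For the y component: f_2(F) = 2*u + 1; d F_2 = (0) du + (0) dv
  For the z component: f_3(F) = u*v + 1; d F_3 = (-2) du + (0) dv
Combining and collecting du, dv coefficients:
  coeff of du: 2*u*v + 4*v - 2
  coeff of dv: 4*u*(u + 1)
F^* omega = (2*u*v + 4*v - 2) du + (4*u*(u + 1)) dv.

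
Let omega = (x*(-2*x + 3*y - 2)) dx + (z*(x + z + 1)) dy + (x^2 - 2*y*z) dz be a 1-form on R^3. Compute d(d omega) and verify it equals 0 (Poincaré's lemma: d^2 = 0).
d(d omega) = 0

Step 1: d omega = sum_{i<j} (∂f_j/∂x_i - ∂f_i/∂x_j) dx_i ∧ dx_j:
  coeff of dx ∧ dy: -3*x + z
  coeff of dx ∧ dz: 2*x
  coeff of dy ∧ dz: -x - 4*z - 1
Step 2: Apply d again to each 2-form coefficient. The only possible 3-form in R^3 is dx ∧ dy ∧ dz, with coefficient
  ∂(coeff of dy∧dz)/∂x - ∂(coeff of dx∧dz)/∂y + ∂(coeff of dx∧dy)/∂z
  = ∂/∂x (-x - 4*z - 1) - ∂/∂y (2*x) + ∂/∂z (-3*x + z).
Each of these terms simplifies to sums of mixed partials that cancel in pairs. The result is 0 (by equality of mixed partials for smooth functions — Schwarz / Clairaut).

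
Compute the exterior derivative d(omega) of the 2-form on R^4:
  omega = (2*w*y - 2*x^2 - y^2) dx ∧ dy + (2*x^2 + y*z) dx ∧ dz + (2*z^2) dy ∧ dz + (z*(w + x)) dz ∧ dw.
d(omega) = (2*y) dx ∧ dy ∧ dw + (-z) dx ∧ dy ∧ dz + (z) dx ∧ dz ∧ dw

For a 2-form omega = sum_{i<j} g_{ij} dx_i ∧ dx_j, the exterior derivative is
  d(omega) = sum_{i<j} d(g_{ij}) ∧ dx_i ∧ dx_j = sum_{i<j, k} (∂g_{ij}/∂x_k) dx_k ∧ dx_i ∧ dx_j.
Expand each term, using dx_k ∧ dx_i ∧ dx_j = sgn(permutation) dx_{(a)} ∧ dx_{(b)} ∧ dx_{(c)} with (a < b < c) sorted:
  d(2*w*y - 2*x^2 - y^2) includes (∂/∂w)(2*w*y - 2*x^2 - y^2) dw = (2*y) dw, which multiplied by dx ∧ dy gives (2*y) dx ∧ dy ∧ dw
  d(2*x^2 + y*z) includes (∂/∂y)(2*x^2 + y*z) dy = (z) dy, which multiplied by dx ∧ dz gives (-z) dx ∧ dy ∧ dz
  d(z*(w + x)) includes (∂/∂x)(z*(w + x)) dx = (z) dx, which multiplied by dz ∧ dw gives (z) dx ∧ dz ∧ dw
Collecting like 3-forms: d(omega) = (2*y) dx ∧ dy ∧ dw + (-z) dx ∧ dy ∧ dz + (z) dx ∧ dz ∧ dw.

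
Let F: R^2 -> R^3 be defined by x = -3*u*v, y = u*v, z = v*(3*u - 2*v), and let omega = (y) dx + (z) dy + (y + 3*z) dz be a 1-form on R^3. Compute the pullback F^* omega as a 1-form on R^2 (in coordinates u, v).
F^* omega = (v^2*(30*u - 20*v)) du + (6*v*(5*u^2 - 10*u*v + 4*v^2)) dv

Using F^*(f dg) = (f ∘ F) d(g ∘ F), substitute each coordinate x_i by F_i(u, v) in f_i, and replace dx_i by d F_i = (∂F_i/∂u) du + (∂F_i/∂v) dv.
  For the x component: f_1(F) = u*v; d F_1 = (-3*v) du + (-3*u) dv
  For the y component: f_2(F) = v*(3*u - 2*v); d F_2 = (v) du + (u) dv
  For the z component: f_3(F) = 2*v*(5*u - 3*v); d F_3 = (3*v) du + (3*u - 4*v) dv
Combining and collecting du, dv coefficients:
  coeff of du: v^2*(30*u - 20*v)
  coeff of dv: 6*v*(5*u^2 - 10*u*v + 4*v^2)
F^* omega = (v^2*(30*u - 20*v)) du + (6*v*(5*u^2 - 10*u*v + 4*v^2)) dv.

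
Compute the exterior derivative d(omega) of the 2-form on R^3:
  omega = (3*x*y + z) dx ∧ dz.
d(omega) = (-3*x) dx ∧ dy ∧ dz

For a 2-form omega = sum_{i<j} g_{ij} dx_i ∧ dx_j, the exterior derivative is
  d(omega) = sum_{i<j} d(g_{ij}) ∧ dx_i ∧ dx_j = sum_{i<j, k} (∂g_{ij}/∂x_k) dx_k ∧ dx_i ∧ dx_j.
Expand each term, using dx_k ∧ dx_i ∧ dx_j = sgn(permutation) dx_{(a)} ∧ dx_{(b)} ∧ dx_{(c)} with (a < b < c) sorted:
  d(3*x*y + z) includes (∂/∂y)(3*x*y + z) dy = (3*x) dy, which multiplied by dx ∧ dz gives (-3*x) dx ∧ dy ∧ dz
Collecting like 3-forms: d(omega) = (-3*x) dx ∧ dy ∧ dz.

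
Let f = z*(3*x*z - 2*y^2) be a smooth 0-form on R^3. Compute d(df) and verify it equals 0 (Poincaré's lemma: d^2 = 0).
d(df) = 0

Step 1: df = sum_i (∂f/∂x_i) dx_i = (3*z^2) dx + (-4*y*z) dy + (6*x*z - 2*y^2) dz.
Step 2: Apply d again. Using the 1-form formula, the coefficient of dx ∧ dy in d(df) is ∂^2 f/∂x ∂y - ∂^2 f/∂y ∂x = (0) - (0) = 0 (equality of mixed partials for smooth f).
Similarly for dx ∧ dz and dy ∧ dz — all coefficients vanish. So d(df) = 0.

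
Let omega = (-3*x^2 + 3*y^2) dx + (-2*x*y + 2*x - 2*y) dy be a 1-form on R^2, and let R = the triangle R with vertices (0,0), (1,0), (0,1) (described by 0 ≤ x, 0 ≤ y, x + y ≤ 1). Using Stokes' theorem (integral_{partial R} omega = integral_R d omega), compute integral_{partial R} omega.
integral_(partial R) omega = -1/3

Stokes: integral_partial_R omega = integral_R d omega with d omega = (∂Q/∂x - ∂P/∂y) dx ∧ dy.
  ∂Q/∂x = 2 - 2*y
  ∂P/∂y = 6*y
  integrand = ∂Q/∂x - ∂P/∂y = 2 - 8*y.
Integrating over R: integral_0^1 integral_0^{1-x} (2 - 8*y) dy dx = -1/3.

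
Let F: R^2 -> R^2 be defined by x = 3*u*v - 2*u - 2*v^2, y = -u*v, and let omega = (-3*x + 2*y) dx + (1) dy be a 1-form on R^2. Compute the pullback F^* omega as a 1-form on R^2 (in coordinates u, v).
F^* omega = (-33*u*v^2 + 40*u*v - 12*u + 18*v^3 - 12*v^2 - v) du + (-33*u^2*v + 18*u^2 + 62*u*v^2 - 24*u*v - u - 24*v^3) dv

Using F^*(f dg) = (f ∘ F) d(g ∘ F), substitute each coordinate x_i by F_i(u, v) in f_i, and replace dx_i by d F_i = (∂F_i/∂u) du + (∂F_i/∂v) dv.
  For the x component: f_1(F) = -11*u*v + 6*u + 6*v^2; d F_1 = (3*v - 2) du + (3*u - 4*v) dv
  For the y component: f_2(F) = 1; d F_2 = (-v) du + (-u) dv
Combining and collecting du, dv coefficients:
  coeff of du: -33*u*v^2 + 40*u*v - 12*u + 18*v^3 - 12*v^2 - v
  coeff of dv: -33*u^2*v + 18*u^2 + 62*u*v^2 - 24*u*v - u - 24*v^3
F^* omega = (-33*u*v^2 + 40*u*v - 12*u + 18*v^3 - 12*v^2 - v) du + (-33*u^2*v + 18*u^2 + 62*u*v^2 - 24*u*v - u - 24*v^3) dv.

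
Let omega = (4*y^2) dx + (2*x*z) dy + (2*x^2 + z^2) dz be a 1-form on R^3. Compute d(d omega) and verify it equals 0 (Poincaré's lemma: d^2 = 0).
d(d omega) = 0

Step 1: d omega = sum_{i<j} (∂f_j/∂x_i - ∂f_i/∂x_j) dx_i ∧ dx_j:
  coeff of dx ∧ dy: -8*y + 2*z
  coeff of dx ∧ dz: 4*x
  coeff of dy ∧ dz: -2*x
Step 2: Apply d again to each 2-form coefficient. The only possible 3-form in R^3 is dx ∧ dy ∧ dz, with coefficient
  ∂(coeff of dy∧dz)/∂x - ∂(coeff of dx∧dz)/∂y + ∂(coeff of dx∧dy)/∂z
  = ∂/∂x (-2*x) - ∂/∂y (4*x) + ∂/∂z (-8*y + 2*z).
Each of these terms simplifies to sums of mixed partials that cancel in pairs. The result is 0 (by equality of mixed partials for smooth functions — Schwarz / Clairaut).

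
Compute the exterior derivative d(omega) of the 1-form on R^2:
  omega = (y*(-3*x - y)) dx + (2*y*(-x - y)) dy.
d(omega) = (3*x) dx ∧ dy

For a 1-form omega = sum_i f_i dx_i, the exterior derivative is
  d(omega) = sum_{i < j} (∂f_j/∂x_i - ∂f_i/∂x_j) dx_i ∧ dx_j.
  coefficient of dx ∧ dy: ∂f_2/∂x - ∂f_1/∂y = ∂(2*y*(-x - y))/∂x - ∂(y*(-3*x - y))/∂y = 3*x
Assembling: d(omega) = (3*x) dx ∧ dy.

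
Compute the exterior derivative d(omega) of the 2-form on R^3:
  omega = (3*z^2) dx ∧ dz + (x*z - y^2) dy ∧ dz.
d(omega) = (z) dx ∧ dy ∧ dz

For a 2-form omega = sum_{i<j} g_{ij} dx_i ∧ dx_j, the exterior derivative is
  d(omega) = sum_{i<j} d(g_{ij}) ∧ dx_i ∧ dx_j = sum_{i<j, k} (∂g_{ij}/∂x_k) dx_k ∧ dx_i ∧ dx_j.
Expand each term, using dx_k ∧ dx_i ∧ dx_j = sgn(permutation) dx_{(a)} ∧ dx_{(b)} ∧ dx_{(c)} with (a < b < c) sorted:
  d(x*z - y^2) includes (∂/∂x)(x*z - y^2) dx = (z) dx, which multiplied by dy ∧ dz gives (z) dx ∧ dy ∧ dz
Collecting like 3-forms: d(omega) = (z) dx ∧ dy ∧ dz.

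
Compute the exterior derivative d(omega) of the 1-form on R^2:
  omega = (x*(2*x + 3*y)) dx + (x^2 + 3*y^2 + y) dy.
d(omega) = (-x) dx ∧ dy

For a 1-form omega = sum_i f_i dx_i, the exterior derivative is
  d(omega) = sum_{i < j} (∂f_j/∂x_i - ∂f_i/∂x_j) dx_i ∧ dx_j.
  coefficient of dx ∧ dy: ∂f_2/∂x - ∂f_1/∂y = ∂(x^2 + 3*y^2 + y)/∂x - ∂(x*(2*x + 3*y))/∂y = -x
Assembling: d(omega) = (-x) dx ∧ dy.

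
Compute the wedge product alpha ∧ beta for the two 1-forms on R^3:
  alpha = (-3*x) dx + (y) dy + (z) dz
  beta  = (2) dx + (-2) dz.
alpha ∧ beta = (6*x - 2*z) dx ∧ dz + (-2*y) dx ∧ dy + (-2*y) dy ∧ dz

Distribute the wedge, using dx_i ∧ dx_j = -dx_j ∧ dx_i and dx_i ∧ dx_i = 0. For each pair (i, j) with i < j, the coefficient of dx_i ∧ dx_j in alpha ∧ beta is (alpha_i * beta_j - alpha_j * beta_i). Collecting: alpha ∧ beta = (6*x - 2*z) dx ∧ dz + (-2*y) dx ∧ dy + (-2*y) dy ∧ dz.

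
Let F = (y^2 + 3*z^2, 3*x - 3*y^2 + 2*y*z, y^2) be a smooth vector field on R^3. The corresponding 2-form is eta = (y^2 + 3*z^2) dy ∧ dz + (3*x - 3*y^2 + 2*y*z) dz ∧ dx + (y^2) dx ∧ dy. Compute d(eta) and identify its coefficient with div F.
d(eta) = (-6*y + 2*z) dx ∧ dy ∧ dz; div F = -6*y + 2*z

For a 2-form in R^3 of the form above, applying d gives a 3-form with coefficient ∂P/∂x + ∂Q/∂y + ∂R/∂z:
  ∂P/∂x = 0
  ∂Q/∂y = -6*y + 2*z
  ∂R/∂z = 0
Sum = -6*y + 2*z, which is exactly div F.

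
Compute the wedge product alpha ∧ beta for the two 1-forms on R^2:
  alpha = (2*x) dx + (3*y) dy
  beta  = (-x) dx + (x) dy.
alpha ∧ beta = (x*(2*x + 3*y)) dx ∧ dy

Distribute the wedge, using dx_i ∧ dx_j = -dx_j ∧ dx_i and dx_i ∧ dx_i = 0. For each pair (i, j) with i < j, the coefficient of dx_i ∧ dx_j in alpha ∧ beta is (alpha_i * beta_j - alpha_j * beta_i). Collecting: alpha ∧ beta = (x*(2*x + 3*y)) dx ∧ dy.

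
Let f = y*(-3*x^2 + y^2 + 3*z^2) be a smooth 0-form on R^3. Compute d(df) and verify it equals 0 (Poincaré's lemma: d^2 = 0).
d(df) = 0

Step 1: df = sum_i (∂f/∂x_i) dx_i = (-6*x*y) dx + (-3*x^2 + 3*y^2 + 3*z^2) dy + (6*y*z) dz.
Step 2: Apply d again. Using the 1-form formula, the coefficient of dx ∧ dy in d(df) is ∂^2 f/∂x ∂y - ∂^2 f/∂y ∂x = (-6*x) - (-6*x) = 0 (equality of mixed partials for smooth f).
Similarly for dx ∧ dz and dy ∧ dz — all coefficients vanish. So d(df) = 0.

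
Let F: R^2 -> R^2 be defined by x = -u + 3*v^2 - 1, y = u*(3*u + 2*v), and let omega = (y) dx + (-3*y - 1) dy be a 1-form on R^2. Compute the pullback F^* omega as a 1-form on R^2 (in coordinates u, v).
F^* omega = (-54*u^3 - 54*u^2*v - 3*u^2 - 12*u*v^2 - 2*u*v - 6*u - 2*v) du + (2*u*(-9*u^2 + 3*u*v + 6*v^2 - 1)) dv

Using F^*(f dg) = (f ∘ F) d(g ∘ F), substitute each coordinate x_i by F_i(u, v) in f_i, and replace dx_i by d F_i = (∂F_i/∂u) du + (∂F_i/∂v) dv.
  For the x component: f_1(F) = u*(3*u + 2*v); d F_1 = (-1) du + (6*v) dv
  For the y component: f_2(F) = -9*u^2 - 6*u*v - 1; d F_2 = (6*u + 2*v) du + (2*u) dv
Combining and collecting du, dv coefficients:
  coeff of du: -54*u^3 - 54*u^2*v - 3*u^2 - 12*u*v^2 - 2*u*v - 6*u - 2*v
  coeff of dv: 2*u*(-9*u^2 + 3*u*v + 6*v^2 - 1)
F^* omega = (-54*u^3 - 54*u^2*v - 3*u^2 - 12*u*v^2 - 2*u*v - 6*u - 2*v) du + (2*u*(-9*u^2 + 3*u*v + 6*v^2 - 1)) dv.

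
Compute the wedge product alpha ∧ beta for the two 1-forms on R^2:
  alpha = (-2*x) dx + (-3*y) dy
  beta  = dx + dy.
alpha ∧ beta = (-2*x + 3*y) dx ∧ dy

Distribute the wedge, using dx_i ∧ dx_j = -dx_j ∧ dx_i and dx_i ∧ dx_i = 0. For each pair (i, j) with i < j, the coefficient of dx_i ∧ dx_j in alpha ∧ beta is (alpha_i * beta_j - alpha_j * beta_i). Collecting: alpha ∧ beta = (-2*x + 3*y) dx ∧ dy.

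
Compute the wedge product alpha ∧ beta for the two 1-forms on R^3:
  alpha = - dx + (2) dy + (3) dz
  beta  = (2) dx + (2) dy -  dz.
alpha ∧ beta = (-6) dx ∧ dy + (-5) dx ∧ dz + (-8) dy ∧ dz

Distribute the wedge, using dx_i ∧ dx_j = -dx_j ∧ dx_i and dx_i ∧ dx_i = 0. For each pair (i, j) with i < j, the coefficient of dx_i ∧ dx_j in alpha ∧ beta is (alpha_i * beta_j - alpha_j * beta_i). Collecting: alpha ∧ beta = (-6) dx ∧ dy + (-5) dx ∧ dz + (-8) dy ∧ dz.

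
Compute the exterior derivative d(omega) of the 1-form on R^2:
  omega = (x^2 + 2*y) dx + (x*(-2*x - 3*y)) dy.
d(omega) = (-4*x - 3*y - 2) dx ∧ dy

For a 1-form omega = sum_i f_i dx_i, the exterior derivative is
  d(omega) = sum_{i < j} (∂f_j/∂x_i - ∂f_i/∂x_j) dx_i ∧ dx_j.
  coefficient of dx ∧ dy: ∂f_2/∂x - ∂f_1/∂y = ∂(x*(-2*x - 3*y))/∂x - ∂(x^2 + 2*y)/∂y = -4*x - 3*y - 2
Assembling: d(omega) = (-4*x - 3*y - 2) dx ∧ dy.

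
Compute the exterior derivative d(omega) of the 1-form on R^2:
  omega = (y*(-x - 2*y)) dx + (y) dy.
d(omega) = (x + 4*y) dx ∧ dy

For a 1-form omega = sum_i f_i dx_i, the exterior derivative is
  d(omega) = sum_{i < j} (∂f_j/∂x_i - ∂f_i/∂x_j) dx_i ∧ dx_j.
  coefficient of dx ∧ dy: ∂f_2/∂x - ∂f_1/∂y = ∂(y)/∂x - ∂(y*(-x - 2*y))/∂y = x + 4*y
Assembling: d(omega) = (x + 4*y) dx ∧ dy.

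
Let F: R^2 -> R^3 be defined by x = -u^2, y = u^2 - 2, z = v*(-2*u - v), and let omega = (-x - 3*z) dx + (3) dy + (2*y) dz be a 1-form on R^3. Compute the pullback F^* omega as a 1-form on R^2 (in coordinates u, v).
F^* omega = (-2*u^3 - 16*u^2*v - 6*u*v^2 + 6*u + 8*v) du + (-4*u^3 - 4*u^2*v + 8*u + 8*v) dv

Using F^*(f dg) = (f ∘ F) d(g ∘ F), substitute each coordinate x_i by F_i(u, v) in f_i, and replace dx_i by d F_i = (∂F_i/∂u) du + (∂F_i/∂v) dv.
  For the x component: f_1(F) = u^2 + 6*u*v + 3*v^2; d F_1 = (-2*u) du + (0) dv
  For the y component: f_2(F) = 3; d F_2 = (2*u) du + (0) dv
  For the z component: f_3(F) = 2*u^2 - 4; d F_3 = (-2*v) du + (-2*u - 2*v) dv
Combining and collecting du, dv coefficients:
  coeff of du: -2*u^3 - 16*u^2*v - 6*u*v^2 + 6*u + 8*v
  coeff of dv: -4*u^3 - 4*u^2*v + 8*u + 8*v
F^* omega = (-2*u^3 - 16*u^2*v - 6*u*v^2 + 6*u + 8*v) du + (-4*u^3 - 4*u^2*v + 8*u + 8*v) dv.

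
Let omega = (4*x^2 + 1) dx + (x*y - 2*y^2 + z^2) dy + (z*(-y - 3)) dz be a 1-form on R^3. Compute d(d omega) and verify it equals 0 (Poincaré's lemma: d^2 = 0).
d(d omega) = 0

Step 1: d omega = sum_{i<j} (∂f_j/∂x_i - ∂f_i/∂x_j) dx_i ∧ dx_j:
  coeff of dx ∧ dy: y
  coeff of dx ∧ dz: 0
  coeff of dy ∧ dz: -3*z
Step 2: Apply d again to each 2-form coefficient. The only possible 3-form in R^3 is dx ∧ dy ∧ dz, with coefficient
  ∂(coeff of dy∧dz)/∂x - ∂(coeff of dx∧dz)/∂y + ∂(coeff of dx∧dy)/∂z
  = ∂/∂x (-3*z) - ∂/∂y (0) + ∂/∂z (y).
Each of these terms simplifies to sums of mixed partials that cancel in pairs. The result is 0 (by equality of mixed partials for smooth functions — Schwarz / Clairaut).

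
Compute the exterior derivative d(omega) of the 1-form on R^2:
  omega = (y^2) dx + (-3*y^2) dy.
d(omega) = (-2*y) dx ∧ dy

For a 1-form omega = sum_i f_i dx_i, the exterior derivative is
  d(omega) = sum_{i < j} (∂f_j/∂x_i - ∂f_i/∂x_j) dx_i ∧ dx_j.
  coefficient of dx ∧ dy: ∂f_2/∂x - ∂f_1/∂y = ∂(-3*y^2)/∂x - ∂(y^2)/∂y = -2*y
Assembling: d(omega) = (-2*y) dx ∧ dy.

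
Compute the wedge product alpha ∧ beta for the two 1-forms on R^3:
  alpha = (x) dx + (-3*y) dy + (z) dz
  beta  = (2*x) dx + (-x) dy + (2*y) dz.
alpha ∧ beta = (x*(-x + 6*y)) dx ∧ dy + (2*x*(y - z)) dx ∧ dz + (x*z - 6*y^2) dy ∧ dz

Distribute the wedge, using dx_i ∧ dx_j = -dx_j ∧ dx_i and dx_i ∧ dx_i = 0. For each pair (i, j) with i < j, the coefficient of dx_i ∧ dx_j in alpha ∧ beta is (alpha_i * beta_j - alpha_j * beta_i). Collecting: alpha ∧ beta = (x*(-x + 6*y)) dx ∧ dy + (2*x*(y - z)) dx ∧ dz + (x*z - 6*y^2) dy ∧ dz.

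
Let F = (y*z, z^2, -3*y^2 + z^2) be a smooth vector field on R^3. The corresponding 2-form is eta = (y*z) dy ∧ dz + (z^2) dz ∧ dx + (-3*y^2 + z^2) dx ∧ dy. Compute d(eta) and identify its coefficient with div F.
d(eta) = (2*z) dx ∧ dy ∧ dz; div F = 2*z

For a 2-form in R^3 of the form above, applying d gives a 3-form with coefficient ∂P/∂x + ∂Q/∂y + ∂R/∂z:
  ∂P/∂x = 0
  ∂Q/∂y = 0
  ∂R/∂z = 2*z
Sum = 2*z, which is exactly div F.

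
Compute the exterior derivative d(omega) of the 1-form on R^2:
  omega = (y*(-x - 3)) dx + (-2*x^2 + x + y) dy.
d(omega) = (4 - 3*x) dx ∧ dy

For a 1-form omega = sum_i f_i dx_i, the exterior derivative is
  d(omega) = sum_{i < j} (∂f_j/∂x_i - ∂f_i/∂x_j) dx_i ∧ dx_j.
  coefficient of dx ∧ dy: ∂f_2/∂x - ∂f_1/∂y = ∂(-2*x^2 + x + y)/∂x - ∂(y*(-x - 3))/∂y = 4 - 3*x
Assembling: d(omega) = (4 - 3*x) dx ∧ dy.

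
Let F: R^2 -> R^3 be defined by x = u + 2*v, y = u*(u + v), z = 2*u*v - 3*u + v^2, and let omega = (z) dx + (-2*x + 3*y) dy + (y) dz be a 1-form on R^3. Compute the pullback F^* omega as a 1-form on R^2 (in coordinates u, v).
F^* omega = (6*u^3 + 11*u^2*v - 7*u^2 + 5*u*v^2 - 11*u*v - 3*u - 3*v^2) du + (5*u^3 + 7*u^2*v - 2*u^2 + 2*u*v^2 - 6*u + 2*v^2) dv

Using F^*(f dg) = (f ∘ F) d(g ∘ F), substitute each coordinate x_i by F_i(u, v) in f_i, and replace dx_i by d F_i = (∂F_i/∂u) du + (∂F_i/∂v) dv.
  For the x component: f_1(F) = 2*u*v - 3*u + v^2; d F_1 = (1) du + (2) dv
  For the y component: f_2(F) = 3*u^2 + 3*u*v - 2*u - 4*v; d F_2 = (2*u + v) du + (u) dv
  For the z component: f_3(F) = u*(u + v); d F_3 = (2*v - 3) du + (2*u + 2*v) dv
Combining and collecting du, dv coefficients:
  coeff of du: 6*u^3 + 11*u^2*v - 7*u^2 + 5*u*v^2 - 11*u*v - 3*u - 3*v^2
  coeff of dv: 5*u^3 + 7*u^2*v - 2*u^2 + 2*u*v^2 - 6*u + 2*v^2
F^* omega = (6*u^3 + 11*u^2*v - 7*u^2 + 5*u*v^2 - 11*u*v - 3*u - 3*v^2) du + (5*u^3 + 7*u^2*v - 2*u^2 + 2*u*v^2 - 6*u + 2*v^2) dv.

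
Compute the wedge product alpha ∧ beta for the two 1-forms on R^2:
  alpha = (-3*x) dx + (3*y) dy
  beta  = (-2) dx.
alpha ∧ beta = (6*y) dx ∧ dy

Distribute the wedge, using dx_i ∧ dx_j = -dx_j ∧ dx_i and dx_i ∧ dx_i = 0. For each pair (i, j) with i < j, the coefficient of dx_i ∧ dx_j in alpha ∧ beta is (alpha_i * beta_j - alpha_j * beta_i). Collecting: alpha ∧ beta = (6*y) dx ∧ dy.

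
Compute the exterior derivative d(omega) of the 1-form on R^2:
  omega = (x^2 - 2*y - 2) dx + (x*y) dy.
d(omega) = (y + 2) dx ∧ dy

For a 1-form omega = sum_i f_i dx_i, the exterior derivative is
  d(omega) = sum_{i < j} (∂f_j/∂x_i - ∂f_i/∂x_j) dx_i ∧ dx_j.
  coefficient of dx ∧ dy: ∂f_2/∂x - ∂f_1/∂y = ∂(x*y)/∂x - ∂(x^2 - 2*y - 2)/∂y = y + 2
Assembling: d(omega) = (y + 2) dx ∧ dy.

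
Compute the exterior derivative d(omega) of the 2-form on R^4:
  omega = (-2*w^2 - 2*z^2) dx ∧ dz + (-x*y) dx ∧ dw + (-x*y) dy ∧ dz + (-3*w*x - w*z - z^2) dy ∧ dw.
d(omega) = (-4*w) dx ∧ dz ∧ dw + (-3*w + x) dx ∧ dy ∧ dw + (-y) dx ∧ dy ∧ dz + (w + 2*z) dy ∧ dz ∧ dw

For a 2-form omega = sum_{i<j} g_{ij} dx_i ∧ dx_j, the exterior derivative is
  d(omega) = sum_{i<j} d(g_{ij}) ∧ dx_i ∧ dx_j = sum_{i<j, k} (∂g_{ij}/∂x_k) dx_k ∧ dx_i ∧ dx_j.
Expand each term, using dx_k ∧ dx_i ∧ dx_j = sgn(permutation) dx_{(a)} ∧ dx_{(b)} ∧ dx_{(c)} with (a < b < c) sorted:
  d(-2*w^2 - 2*z^2) includes (∂/∂w)(-2*w^2 - 2*z^2) dw = (-4*w) dw, which multiplied by dx ∧ dz gives (-4*w) dx ∧ dz ∧ dw
  d(-x*y) includes (∂/∂y)(-x*y) dy = (-x) dy, which multiplied by dx ∧ dw gives (x) dx ∧ dy ∧ dw
  d(-x*y) includes (∂/∂x)(-x*y) dx = (-y) dx, which multiplied by dy ∧ dz gives (-y) dx ∧ dy ∧ dz
  d(-3*w*x - w*z - z^2) includes (∂/∂x)(-3*w*x - w*z - z^2) dx = (-3*w) dx, which multiplied by dy ∧ dw gives (-3*w) dx ∧ dy ∧ dw
  d(-3*w*x - w*z - z^2) includes (∂/∂z)(-3*w*x - w*z - z^2) dz = (-w - 2*z) dz, which multiplied by dy ∧ dw gives (w + 2*z) dy ∧ dz ∧ dw
Collecting like 3-forms: d(omega) = (-4*w) dx ∧ dz ∧ dw + (-3*w + x) dx ∧ dy ∧ dw + (-y) dx ∧ dy ∧ dz + (w + 2*z) dy ∧ dz ∧ dw.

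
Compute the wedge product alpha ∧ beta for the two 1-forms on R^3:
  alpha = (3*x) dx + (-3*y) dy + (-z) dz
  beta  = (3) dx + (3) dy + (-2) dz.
alpha ∧ beta = (9*x + 9*y) dx ∧ dy + (-6*x + 3*z) dx ∧ dz + (6*y + 3*z) dy ∧ dz

Distribute the wedge, using dx_i ∧ dx_j = -dx_j ∧ dx_i and dx_i ∧ dx_i = 0. For each pair (i, j) with i < j, the coefficient of dx_i ∧ dx_j in alpha ∧ beta is (alpha_i * beta_j - alpha_j * beta_i). Collecting: alpha ∧ beta = (9*x + 9*y) dx ∧ dy + (-6*x + 3*z) dx ∧ dz + (6*y + 3*z) dy ∧ dz.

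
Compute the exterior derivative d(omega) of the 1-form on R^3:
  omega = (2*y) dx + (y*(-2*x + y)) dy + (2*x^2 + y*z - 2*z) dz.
d(omega) = (-2*y - 2) dx ∧ dy + (4*x) dx ∧ dz + (z) dy ∧ dz

For a 1-form omega = sum_i f_i dx_i, the exterior derivative is
  d(omega) = sum_{i < j} (∂f_j/∂x_i - ∂f_i/∂x_j) dx_i ∧ dx_j.
  coefficient of dx ∧ dy: ∂f_2/∂x - ∂f_1/∂y = ∂(y*(-2*x + y))/∂x - ∂(2*y)/∂y = -2*y - 2
  coefficient of dx ∧ dz: ∂f_3/∂x - ∂f_1/∂z = ∂(2*x^2 + y*z - 2*z)/∂x - ∂(2*y)/∂z = 4*x
  coefficient of dy ∧ dz: ∂f_3/∂y - ∂f_2/∂z = ∂(2*x^2 + y*z - 2*z)/∂y - ∂(y*(-2*x + y))/∂z = z
Assembling: d(omega) = (-2*y - 2) dx ∧ dy + (4*x) dx ∧ dz + (z) dy ∧ dz.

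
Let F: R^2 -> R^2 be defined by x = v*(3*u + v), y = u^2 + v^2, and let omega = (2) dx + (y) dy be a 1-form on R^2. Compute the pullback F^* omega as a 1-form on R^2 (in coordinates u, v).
F^* omega = (2*u^3 + 2*u*v^2 + 6*v) du + (2*u^2*v + 6*u + 2*v^3 + 4*v) dv

Using F^*(f dg) = (f ∘ F) d(g ∘ F), substitute each coordinate x_i by F_i(u, v) in f_i, and replace dx_i by d F_i = (∂F_i/∂u) du + (∂F_i/∂v) dv.
  For the x component: f_1(F) = 2; d F_1 = (3*v) du + (3*u + 2*v) dv
  For the y component: f_2(F) = u^2 + v^2; d F_2 = (2*u) du + (2*v) dv
Combining and collecting du, dv coefficients:
  coeff of du: 2*u^3 + 2*u*v^2 + 6*v
  coeff of dv: 2*u^2*v + 6*u + 2*v^3 + 4*v
F^* omega = (2*u^3 + 2*u*v^2 + 6*v) du + (2*u^2*v + 6*u + 2*v^3 + 4*v) dv.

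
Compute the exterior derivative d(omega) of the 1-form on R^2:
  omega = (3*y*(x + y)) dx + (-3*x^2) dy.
d(omega) = (-9*x - 6*y) dx ∧ dy

For a 1-form omega = sum_i f_i dx_i, the exterior derivative is
  d(omega) = sum_{i < j} (∂f_j/∂x_i - ∂f_i/∂x_j) dx_i ∧ dx_j.
  coefficient of dx ∧ dy: ∂f_2/∂x - ∂f_1/∂y = ∂(-3*x^2)/∂x - ∂(3*y*(x + y))/∂y = -9*x - 6*y
Assembling: d(omega) = (-9*x - 6*y) dx ∧ dy.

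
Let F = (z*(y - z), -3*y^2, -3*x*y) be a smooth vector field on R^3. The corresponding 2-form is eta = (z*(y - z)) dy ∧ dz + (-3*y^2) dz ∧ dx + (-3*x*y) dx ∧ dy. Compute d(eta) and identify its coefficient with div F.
d(eta) = (-6*y) dx ∧ dy ∧ dz; div F = -6*y

For a 2-form in R^3 of the form above, applying d gives a 3-form with coefficient ∂P/∂x + ∂Q/∂y + ∂R/∂z:
  ∂P/∂x = 0
  ∂Q/∂y = -6*y
  ∂R/∂z = 0
Sum = -6*y, which is exactly div F.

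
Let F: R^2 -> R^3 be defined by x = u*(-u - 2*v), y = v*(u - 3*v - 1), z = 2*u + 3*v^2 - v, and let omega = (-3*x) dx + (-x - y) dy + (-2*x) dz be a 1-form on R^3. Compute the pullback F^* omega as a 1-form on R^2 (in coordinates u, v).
F^* omega = (-6*u^3 - 17*u^2*v + 4*u^2 - 11*u*v^2 + 8*u*v + 3*v^3 + v^2) du + (-5*u^3 - 5*u^2*v - 3*u^2 + 21*u*v^2 - 4*u*v - 18*v^3 - 9*v^2 - v) dv

Using F^*(f dg) = (f ∘ F) d(g ∘ F), substitute each coordinate x_i by F_i(u, v) in f_i, and replace dx_i by d F_i = (∂F_i/∂u) du + (∂F_i/∂v) dv.
  For the x component: f_1(F) = 3*u*(u + 2*v); d F_1 = (-2*u - 2*v) du + (-2*u) dv
  For the y component: f_2(F) = u^2 + u*v + 3*v^2 + v; d F_2 = (v) du + (u - 6*v - 1) dv
  For the z component: f_3(F) = 2*u*(u + 2*v); d F_3 = (2) du + (6*v - 1) dv
Combining and collecting du, dv coefficients:
  coeff of du: -6*u^3 - 17*u^2*v + 4*u^2 - 11*u*v^2 + 8*u*v + 3*v^3 + v^2
  coeff of dv: -5*u^3 - 5*u^2*v - 3*u^2 + 21*u*v^2 - 4*u*v - 18*v^3 - 9*v^2 - v
F^* omega = (-6*u^3 - 17*u^2*v + 4*u^2 - 11*u*v^2 + 8*u*v + 3*v^3 + v^2) du + (-5*u^3 - 5*u^2*v - 3*u^2 + 21*u*v^2 - 4*u*v - 18*v^3 - 9*v^2 - v) dv.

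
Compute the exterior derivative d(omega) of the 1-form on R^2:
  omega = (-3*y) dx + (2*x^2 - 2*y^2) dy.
d(omega) = (4*x + 3) dx ∧ dy

For a 1-form omega = sum_i f_i dx_i, the exterior derivative is
  d(omega) = sum_{i < j} (∂f_j/∂x_i - ∂f_i/∂x_j) dx_i ∧ dx_j.
  coefficient of dx ∧ dy: ∂f_2/∂x - ∂f_1/∂y = ∂(2*x^2 - 2*y^2)/∂x - ∂(-3*y)/∂y = 4*x + 3
Assembling: d(omega) = (4*x + 3) dx ∧ dy.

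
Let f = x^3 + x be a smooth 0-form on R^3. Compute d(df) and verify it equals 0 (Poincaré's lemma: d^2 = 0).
d(df) = 0

Step 1: df = sum_i (∂f/∂x_i) dx_i = (3*x^2 + 1) dx + (0) dy + (0) dz.
Step 2: Apply d again. Using the 1-form formula, the coefficient of dx ∧ dy in d(df) is ∂^2 f/∂x ∂y - ∂^2 f/∂y ∂x = (0) - (0) = 0 (equality of mixed partials for smooth f).
Similarly for dx ∧ dz and dy ∧ dz — all coefficients vanish. So d(df) = 0.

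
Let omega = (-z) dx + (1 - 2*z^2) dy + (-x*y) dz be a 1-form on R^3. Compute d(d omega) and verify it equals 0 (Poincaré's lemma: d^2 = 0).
d(d omega) = 0

Step 1: d omega = sum_{i<j} (∂f_j/∂x_i - ∂f_i/∂x_j) dx_i ∧ dx_j:
  coeff of dx ∧ dy: 0
  coeff of dx ∧ dz: 1 - y
  coeff of dy ∧ dz: -x + 4*z
Step 2: Apply d again to each 2-form coefficient. The only possible 3-form in R^3 is dx ∧ dy ∧ dz, with coefficient
  ∂(coeff of dy∧dz)/∂x - ∂(coeff of dx∧dz)/∂y + ∂(coeff of dx∧dy)/∂z
  = ∂/∂x (-x + 4*z) - ∂/∂y (1 - y) + ∂/∂z (0).
Each of these terms simplifies to sums of mixed partials that cancel in pairs. The result is 0 (by equality of mixed partials for smooth functions — Schwarz / Clairaut).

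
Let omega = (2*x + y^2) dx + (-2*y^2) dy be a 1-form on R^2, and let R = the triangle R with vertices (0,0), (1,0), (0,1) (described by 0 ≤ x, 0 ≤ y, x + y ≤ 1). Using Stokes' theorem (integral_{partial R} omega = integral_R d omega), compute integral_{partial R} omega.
integral_(partial R) omega = -1/3

Stokes: integral_partial_R omega = integral_R d omega with d omega = (∂Q/∂x - ∂P/∂y) dx ∧ dy.
  ∂Q/∂x = 0
  ∂P/∂y = 2*y
  integrand = ∂Q/∂x - ∂P/∂y = -2*y.
Integrating over R: integral_0^1 integral_0^{1-x} (-2*y) dy dx = -1/3.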